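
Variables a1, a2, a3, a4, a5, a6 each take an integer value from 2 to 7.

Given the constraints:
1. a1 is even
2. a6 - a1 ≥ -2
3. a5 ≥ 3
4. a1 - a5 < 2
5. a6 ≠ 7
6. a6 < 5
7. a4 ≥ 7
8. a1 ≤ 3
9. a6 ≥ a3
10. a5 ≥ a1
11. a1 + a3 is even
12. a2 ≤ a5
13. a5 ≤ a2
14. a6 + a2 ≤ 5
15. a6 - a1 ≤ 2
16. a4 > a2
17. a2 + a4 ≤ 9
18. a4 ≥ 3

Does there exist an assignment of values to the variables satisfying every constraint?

From constraints 3 and 13: a2 ≥ a5 ≥ 3. From constraint 7: a4 ≥ 7. Hence a2 + a4 ≥ 10. But constraint 17 requires a2 + a4 ≤ 9, and 9 < 10. Contradiction.

Unsatisfiable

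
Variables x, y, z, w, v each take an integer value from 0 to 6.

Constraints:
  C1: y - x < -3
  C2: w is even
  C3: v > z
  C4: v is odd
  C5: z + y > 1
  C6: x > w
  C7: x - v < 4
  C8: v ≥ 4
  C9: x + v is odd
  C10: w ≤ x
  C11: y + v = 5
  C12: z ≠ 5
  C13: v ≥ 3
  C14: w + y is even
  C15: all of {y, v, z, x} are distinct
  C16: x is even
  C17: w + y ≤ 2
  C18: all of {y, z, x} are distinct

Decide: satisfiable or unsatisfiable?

Satisfiable

Try x = 6, y = 0, z = 3, w = 0, v = 5.
Check constraint 1: y - x = -6; constraint 5: z + y = 3; constraint 7: x - v = 1. The remaining constraints are straightforward to verify.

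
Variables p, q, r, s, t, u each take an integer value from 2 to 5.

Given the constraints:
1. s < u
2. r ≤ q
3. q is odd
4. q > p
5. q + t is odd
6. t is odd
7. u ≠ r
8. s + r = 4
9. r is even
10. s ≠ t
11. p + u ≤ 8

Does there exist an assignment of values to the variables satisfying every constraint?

Unsatisfiable

Constraint 3 makes q odd and constraint 6 makes t odd, so q + t must be even. Constraint 5 says q + t is odd — contradiction.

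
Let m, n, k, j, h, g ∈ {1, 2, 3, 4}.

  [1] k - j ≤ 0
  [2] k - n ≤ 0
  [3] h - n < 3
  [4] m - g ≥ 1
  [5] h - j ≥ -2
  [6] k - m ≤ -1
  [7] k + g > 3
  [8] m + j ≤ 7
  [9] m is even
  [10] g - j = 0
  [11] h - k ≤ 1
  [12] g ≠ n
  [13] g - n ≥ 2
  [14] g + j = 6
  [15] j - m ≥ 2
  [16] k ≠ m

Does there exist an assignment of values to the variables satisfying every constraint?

Constraints 2, 4, 5, 11, 13, and 15 give m − g ≥ 1, g − n ≥ 2, n − k ≥ 0, k − h ≥ -1, h − j ≥ -2, j − m ≥ 2.
Adding all 6 inequalities: the left sides telescope to 0, and the right sides sum to 1 + 2 + 0 + (-1) + (-2) + 2 = 2. So 0 ≥ 2, which is false.

Unsatisfiable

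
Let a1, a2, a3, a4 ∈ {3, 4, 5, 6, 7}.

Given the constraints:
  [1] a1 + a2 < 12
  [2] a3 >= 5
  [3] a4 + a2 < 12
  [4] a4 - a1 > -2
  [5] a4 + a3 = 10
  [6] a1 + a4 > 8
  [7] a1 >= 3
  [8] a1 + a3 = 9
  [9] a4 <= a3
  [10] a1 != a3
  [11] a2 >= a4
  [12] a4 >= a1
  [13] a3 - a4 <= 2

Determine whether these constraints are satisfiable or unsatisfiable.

Take a1 = 4, a2 = 5, a3 = 5, a4 = 5. Then constraint 1: a1 + a2 = 9; constraint 3: a4 + a2 = 10; constraint 4: a4 - a1 = 1, and every other listed constraint is also met.

Satisfiable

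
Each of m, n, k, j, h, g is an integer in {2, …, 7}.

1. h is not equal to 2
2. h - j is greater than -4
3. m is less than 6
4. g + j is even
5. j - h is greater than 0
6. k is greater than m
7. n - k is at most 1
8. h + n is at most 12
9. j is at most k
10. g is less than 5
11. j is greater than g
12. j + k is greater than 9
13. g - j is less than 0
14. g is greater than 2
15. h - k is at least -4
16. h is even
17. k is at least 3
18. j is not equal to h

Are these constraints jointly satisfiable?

Setting (m, n, k, j, h, g) = (3, 7, 6, 6, 4, 4) satisfies everything: constraint 2: h - j = -2; constraint 5: j - h = 2, and the others follow.

Satisfiable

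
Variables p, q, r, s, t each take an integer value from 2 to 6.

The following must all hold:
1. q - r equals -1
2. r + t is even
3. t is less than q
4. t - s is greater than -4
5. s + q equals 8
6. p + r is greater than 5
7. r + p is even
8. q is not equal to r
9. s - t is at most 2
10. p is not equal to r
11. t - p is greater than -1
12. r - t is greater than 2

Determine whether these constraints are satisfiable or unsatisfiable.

Satisfiable

Try p = 2, q = 5, r = 6, s = 3, t = 2.
Check constraint 1: q - r = -1; constraint 4: t - s = -1. The remaining constraints are straightforward to verify.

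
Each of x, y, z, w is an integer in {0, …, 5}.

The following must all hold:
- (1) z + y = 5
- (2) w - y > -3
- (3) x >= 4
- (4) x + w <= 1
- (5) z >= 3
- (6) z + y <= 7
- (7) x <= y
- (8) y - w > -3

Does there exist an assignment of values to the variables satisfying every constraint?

From constraint 5: z ≥ 3. From constraints 3 and 7: y ≥ x ≥ 4. Hence z + y ≥ 7. But constraint 1 requires z + y = 5, and 5 < 7. Contradiction.

Unsatisfiable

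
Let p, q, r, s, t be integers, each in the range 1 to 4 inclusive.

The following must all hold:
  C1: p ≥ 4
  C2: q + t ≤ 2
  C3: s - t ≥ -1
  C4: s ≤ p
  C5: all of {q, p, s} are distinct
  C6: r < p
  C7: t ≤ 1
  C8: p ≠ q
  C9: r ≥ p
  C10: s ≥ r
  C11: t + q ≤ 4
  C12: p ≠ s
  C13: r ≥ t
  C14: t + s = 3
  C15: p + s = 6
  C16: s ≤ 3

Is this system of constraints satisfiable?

Unsatisfiable

From constraints 1 and 9: r ≥ p and p ≥ 4, so r ≥ 4. From constraints 10 and 16: r ≤ s and s ≤ 3, so r ≤ 3. But 3 < 4, so no value of r works.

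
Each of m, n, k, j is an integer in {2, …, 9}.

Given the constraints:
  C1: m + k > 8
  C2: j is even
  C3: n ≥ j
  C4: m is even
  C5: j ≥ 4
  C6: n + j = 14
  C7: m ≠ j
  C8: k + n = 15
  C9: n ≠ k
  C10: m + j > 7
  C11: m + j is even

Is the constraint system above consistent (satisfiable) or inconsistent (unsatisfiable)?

One satisfying assignment is m = 2, n = 8, k = 7, j = 6.
For the less obvious constraints — constraint 1: m + k = 9; constraint 6: n + j = 14; constraint 8: k + n = 15 — and the others hold by inspection.

Satisfiable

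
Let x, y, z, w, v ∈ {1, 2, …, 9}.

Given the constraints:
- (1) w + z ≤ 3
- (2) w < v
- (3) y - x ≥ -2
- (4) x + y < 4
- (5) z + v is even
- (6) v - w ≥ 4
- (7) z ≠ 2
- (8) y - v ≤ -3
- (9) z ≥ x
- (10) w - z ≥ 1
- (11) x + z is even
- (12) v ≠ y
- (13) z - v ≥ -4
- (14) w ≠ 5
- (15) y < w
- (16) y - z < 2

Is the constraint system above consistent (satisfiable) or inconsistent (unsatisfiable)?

Unsatisfiable

Constraints 6, 10, and 13 give v − w ≥ 4, w − z ≥ 1, z − v ≥ -4.
Adding all 3 inequalities: the left sides telescope to 0, and the right sides sum to 4 + 1 + (-4) = 1. So 0 ≥ 1, which is false.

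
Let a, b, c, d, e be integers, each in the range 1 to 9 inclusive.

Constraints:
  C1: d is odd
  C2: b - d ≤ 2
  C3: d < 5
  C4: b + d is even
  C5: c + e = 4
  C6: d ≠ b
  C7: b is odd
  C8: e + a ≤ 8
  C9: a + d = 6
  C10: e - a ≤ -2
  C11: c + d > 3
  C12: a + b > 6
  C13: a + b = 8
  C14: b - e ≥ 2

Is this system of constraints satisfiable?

Satisfiable

Setting (a, b, c, d, e) = (5, 3, 3, 1, 1) satisfies everything: constraint 2: b - d = 2; constraint 5: c + e = 4, and the others follow.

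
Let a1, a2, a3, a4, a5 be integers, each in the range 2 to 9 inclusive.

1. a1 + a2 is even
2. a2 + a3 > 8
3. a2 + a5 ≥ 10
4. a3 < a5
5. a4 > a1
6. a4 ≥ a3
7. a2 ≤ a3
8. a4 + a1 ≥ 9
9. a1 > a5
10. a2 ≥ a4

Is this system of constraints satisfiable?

Constraints 4, 5, 7, 9, and 10 give a5 < a1, a1 < a4, a4 ≤ a2, a2 ≤ a3, a3 < a5. Chaining: a5 < a1 < a4 ≤ a2 ≤ a3 < a5, which forces a5 < a5 — impossible.

Unsatisfiable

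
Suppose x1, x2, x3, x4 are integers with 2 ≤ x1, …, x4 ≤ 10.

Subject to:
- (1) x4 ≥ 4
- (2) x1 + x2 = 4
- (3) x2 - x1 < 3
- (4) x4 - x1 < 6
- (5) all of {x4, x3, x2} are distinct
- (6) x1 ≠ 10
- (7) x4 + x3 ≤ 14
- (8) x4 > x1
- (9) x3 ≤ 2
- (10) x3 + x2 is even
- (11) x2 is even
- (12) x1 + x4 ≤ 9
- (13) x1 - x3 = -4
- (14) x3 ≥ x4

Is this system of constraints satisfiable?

Unsatisfiable

From constraints 1 and 14: x3 ≥ x4 and x4 ≥ 4, so x3 ≥ 4. From constraint 9: x3 ≤ 2. But 2 < 4, so no value of x3 works.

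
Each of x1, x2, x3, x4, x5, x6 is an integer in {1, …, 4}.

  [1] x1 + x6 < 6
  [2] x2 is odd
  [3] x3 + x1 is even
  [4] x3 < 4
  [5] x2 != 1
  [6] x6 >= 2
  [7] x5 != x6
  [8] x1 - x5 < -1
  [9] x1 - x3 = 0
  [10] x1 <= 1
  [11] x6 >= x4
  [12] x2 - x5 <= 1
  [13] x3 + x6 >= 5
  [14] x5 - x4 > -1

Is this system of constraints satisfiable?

One satisfying assignment is x1 = 1, x2 = 3, x3 = 1, x4 = 3, x5 = 3, x6 = 4.
For the less obvious constraints — constraint 1: x1 + x6 = 5; constraint 8: x1 - x5 = -2; constraint 9: x1 - x3 = 0 — and the others hold by inspection.

Satisfiable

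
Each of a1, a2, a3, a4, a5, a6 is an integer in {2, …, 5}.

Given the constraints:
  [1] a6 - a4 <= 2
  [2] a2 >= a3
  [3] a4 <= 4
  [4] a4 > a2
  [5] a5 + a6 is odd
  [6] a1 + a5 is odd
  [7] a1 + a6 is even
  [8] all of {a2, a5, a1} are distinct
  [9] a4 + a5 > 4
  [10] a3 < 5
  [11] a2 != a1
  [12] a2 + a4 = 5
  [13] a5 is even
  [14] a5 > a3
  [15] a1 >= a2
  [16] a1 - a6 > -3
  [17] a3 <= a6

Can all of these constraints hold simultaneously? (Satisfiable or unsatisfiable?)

Take a1 = 5, a2 = 2, a3 = 2, a4 = 3, a5 = 4, a6 = 5. Then constraint 1: a6 - a4 = 2; constraint 9: a4 + a5 = 7, and every other listed constraint is also met.

Satisfiable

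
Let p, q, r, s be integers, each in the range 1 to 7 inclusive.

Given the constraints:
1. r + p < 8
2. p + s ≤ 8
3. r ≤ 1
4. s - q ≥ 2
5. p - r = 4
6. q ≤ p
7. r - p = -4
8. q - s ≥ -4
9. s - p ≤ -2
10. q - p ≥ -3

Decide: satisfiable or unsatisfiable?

Constraints 4, 9, and 10 give s − q ≥ 2, q − p ≥ -3, p − s ≥ 2.
Adding all 3 inequalities: the left sides telescope to 0, and the right sides sum to 2 + (-3) + 2 = 1. So 0 ≥ 1, which is false.

Unsatisfiable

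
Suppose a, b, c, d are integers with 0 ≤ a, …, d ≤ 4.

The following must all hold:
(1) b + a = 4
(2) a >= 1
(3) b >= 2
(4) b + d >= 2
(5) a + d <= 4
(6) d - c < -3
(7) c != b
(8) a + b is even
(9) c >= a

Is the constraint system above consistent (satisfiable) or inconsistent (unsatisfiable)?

One satisfying assignment is a = 1, b = 3, c = 4, d = 0.
For the less obvious constraints — constraint 1: b + a = 4; constraint 4: b + d = 3; constraint 5: a + d = 1 — and the others hold by inspection.

Satisfiable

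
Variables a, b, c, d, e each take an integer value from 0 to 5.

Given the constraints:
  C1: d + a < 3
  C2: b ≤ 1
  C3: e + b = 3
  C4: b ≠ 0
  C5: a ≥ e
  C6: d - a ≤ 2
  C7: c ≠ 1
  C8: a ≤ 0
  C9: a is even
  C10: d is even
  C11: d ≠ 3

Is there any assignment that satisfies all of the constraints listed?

From constraints 5 and 8: e ≤ a ≤ 0. From constraint 2: b ≤ 1. Hence e + b ≤ 1. But constraint 3 requires e + b = 3, and 3 > 1. Contradiction.

Unsatisfiable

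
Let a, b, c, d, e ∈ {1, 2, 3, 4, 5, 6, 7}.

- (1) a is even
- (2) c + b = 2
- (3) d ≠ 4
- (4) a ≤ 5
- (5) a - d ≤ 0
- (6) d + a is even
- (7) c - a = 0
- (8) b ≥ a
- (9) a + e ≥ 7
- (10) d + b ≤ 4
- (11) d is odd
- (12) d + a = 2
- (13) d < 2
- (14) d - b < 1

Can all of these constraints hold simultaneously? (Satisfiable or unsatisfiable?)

Constraint 11 makes d odd and constraint 1 makes a even, so d + a must be odd. Constraint 6 says d + a is even — contradiction.

Unsatisfiable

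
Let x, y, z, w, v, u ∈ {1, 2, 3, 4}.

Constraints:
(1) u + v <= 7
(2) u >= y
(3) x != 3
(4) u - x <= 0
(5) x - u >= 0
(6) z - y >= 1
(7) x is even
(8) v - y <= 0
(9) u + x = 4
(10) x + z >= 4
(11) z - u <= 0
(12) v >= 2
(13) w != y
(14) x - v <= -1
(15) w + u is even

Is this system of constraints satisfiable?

Unsatisfiable

Constraints 5, 6, 8, 11, and 14 give z − y ≥ 1, y − v ≥ 0, v − x ≥ 1, x − u ≥ 0, u − z ≥ 0.
Adding all 5 inequalities: the left sides telescope to 0, and the right sides sum to 1 + 0 + 1 + 0 + 0 = 2. So 0 ≥ 2, which is false.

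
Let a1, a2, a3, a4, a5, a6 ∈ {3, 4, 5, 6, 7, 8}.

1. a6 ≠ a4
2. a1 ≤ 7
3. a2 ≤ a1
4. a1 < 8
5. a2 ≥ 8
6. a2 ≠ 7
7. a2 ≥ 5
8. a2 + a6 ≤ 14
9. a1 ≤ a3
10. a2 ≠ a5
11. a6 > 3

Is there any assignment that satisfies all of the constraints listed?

Unsatisfiable

From constraints 3 and 5: a1 ≥ a2 and a2 ≥ 8, so a1 ≥ 8. From constraint 2: a1 ≤ 7. But 7 < 8, so no value of a1 works.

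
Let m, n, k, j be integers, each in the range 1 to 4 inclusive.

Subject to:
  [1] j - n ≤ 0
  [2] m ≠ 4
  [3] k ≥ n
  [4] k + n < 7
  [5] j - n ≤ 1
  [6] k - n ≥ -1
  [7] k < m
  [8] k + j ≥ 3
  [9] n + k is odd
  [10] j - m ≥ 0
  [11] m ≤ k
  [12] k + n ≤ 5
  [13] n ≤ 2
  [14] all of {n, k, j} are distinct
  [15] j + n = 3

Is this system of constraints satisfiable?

Unsatisfiable

Constraints 1, 3, 7, and 10 give k < m, m ≤ j, j ≤ n, n ≤ k. Chaining: k < m ≤ j ≤ n ≤ k, which forces k < k — impossible.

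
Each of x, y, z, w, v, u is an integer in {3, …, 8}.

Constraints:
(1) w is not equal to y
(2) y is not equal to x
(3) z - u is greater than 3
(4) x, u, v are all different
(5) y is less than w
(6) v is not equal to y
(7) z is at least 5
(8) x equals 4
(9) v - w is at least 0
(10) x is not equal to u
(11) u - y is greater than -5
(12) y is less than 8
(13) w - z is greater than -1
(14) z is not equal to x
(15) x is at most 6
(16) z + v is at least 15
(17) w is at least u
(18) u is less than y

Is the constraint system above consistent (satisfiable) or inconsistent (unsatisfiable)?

Satisfiable

Setting (x, y, z, w, v, u) = (4, 6, 8, 8, 8, 3) satisfies everything: constraint 3: z - u = 5; constraint 9: v - w = 0, and the others follow.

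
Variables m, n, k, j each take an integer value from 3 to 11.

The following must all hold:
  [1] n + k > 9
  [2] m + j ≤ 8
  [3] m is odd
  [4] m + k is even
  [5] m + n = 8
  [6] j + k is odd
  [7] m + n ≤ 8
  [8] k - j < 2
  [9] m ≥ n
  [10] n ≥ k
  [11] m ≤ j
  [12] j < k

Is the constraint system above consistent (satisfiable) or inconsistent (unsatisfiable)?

Unsatisfiable

Constraints 9, 10, 11, and 12 give j < k, k ≤ n, n ≤ m, m ≤ j. Chaining: j < k ≤ n ≤ m ≤ j, which forces j < j — impossible.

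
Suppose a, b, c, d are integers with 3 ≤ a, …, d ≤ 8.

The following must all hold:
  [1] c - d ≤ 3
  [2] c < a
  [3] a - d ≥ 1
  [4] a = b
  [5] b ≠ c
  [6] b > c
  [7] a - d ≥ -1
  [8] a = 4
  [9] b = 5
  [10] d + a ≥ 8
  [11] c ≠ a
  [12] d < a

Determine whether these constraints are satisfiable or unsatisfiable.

Unsatisfiable

Constraint 8 fixes a = 4 and constraint 9 fixes b = 5, but constraint 4 requires a = b. Since 4 ≠ 5, contradiction.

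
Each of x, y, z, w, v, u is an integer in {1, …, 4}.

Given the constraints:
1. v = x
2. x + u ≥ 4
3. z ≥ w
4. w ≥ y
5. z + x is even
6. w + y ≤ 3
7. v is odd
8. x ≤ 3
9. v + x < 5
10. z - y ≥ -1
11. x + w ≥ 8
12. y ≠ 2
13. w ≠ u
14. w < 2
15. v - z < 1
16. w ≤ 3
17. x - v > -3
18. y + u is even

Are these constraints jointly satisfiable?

From constraint 8: x ≤ 3. From constraint 16: w ≤ 3. Hence x + w ≤ 6. But constraint 11 requires x + w ≥ 8, and 8 > 6. Contradiction.

Unsatisfiable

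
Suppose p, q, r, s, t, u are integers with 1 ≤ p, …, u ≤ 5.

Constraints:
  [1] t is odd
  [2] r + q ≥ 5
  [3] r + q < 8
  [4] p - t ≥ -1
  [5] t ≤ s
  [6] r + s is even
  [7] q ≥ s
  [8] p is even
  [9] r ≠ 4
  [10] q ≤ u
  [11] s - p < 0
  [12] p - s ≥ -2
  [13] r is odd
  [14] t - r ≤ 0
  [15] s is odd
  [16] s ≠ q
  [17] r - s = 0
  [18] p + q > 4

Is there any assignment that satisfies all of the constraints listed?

Satisfiable

Setting (p, q, r, s, t, u) = (2, 4, 1, 1, 1, 4) satisfies everything: constraint 2: r + q = 5; constraint 3: r + q = 5; constraint 4: p - t = 1, and the others follow.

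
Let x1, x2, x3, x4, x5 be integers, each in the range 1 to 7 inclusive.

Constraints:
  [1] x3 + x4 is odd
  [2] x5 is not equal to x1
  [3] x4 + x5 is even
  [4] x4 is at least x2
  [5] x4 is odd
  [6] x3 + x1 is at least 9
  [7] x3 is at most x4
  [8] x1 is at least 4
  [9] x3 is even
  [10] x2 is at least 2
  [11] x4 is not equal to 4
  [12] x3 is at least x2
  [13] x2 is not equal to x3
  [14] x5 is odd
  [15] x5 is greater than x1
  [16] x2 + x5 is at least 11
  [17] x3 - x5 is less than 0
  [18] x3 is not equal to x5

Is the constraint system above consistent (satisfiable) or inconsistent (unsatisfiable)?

One satisfying assignment is x1 = 6, x2 = 4, x3 = 6, x4 = 7, x5 = 7.
For the less obvious constraints — constraint 6: x3 + x1 = 12; constraint 16: x2 + x5 = 11; constraint 17: x3 - x5 = -1 — and the others hold by inspection.

Satisfiable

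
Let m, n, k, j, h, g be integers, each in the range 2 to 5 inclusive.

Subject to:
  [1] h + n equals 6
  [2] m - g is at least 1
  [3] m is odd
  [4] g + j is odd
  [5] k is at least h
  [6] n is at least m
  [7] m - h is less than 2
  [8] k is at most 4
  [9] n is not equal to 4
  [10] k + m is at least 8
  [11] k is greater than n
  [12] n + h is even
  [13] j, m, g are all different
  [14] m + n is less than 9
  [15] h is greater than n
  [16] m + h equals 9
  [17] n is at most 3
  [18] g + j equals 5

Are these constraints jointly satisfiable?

Unsatisfiable

From constraints 6 and 17: m ≤ n ≤ 3. From constraints 5 and 8: h ≤ k ≤ 4. Hence m + h ≤ 7. But constraint 16 requires m + h = 9, and 9 > 7. Contradiction.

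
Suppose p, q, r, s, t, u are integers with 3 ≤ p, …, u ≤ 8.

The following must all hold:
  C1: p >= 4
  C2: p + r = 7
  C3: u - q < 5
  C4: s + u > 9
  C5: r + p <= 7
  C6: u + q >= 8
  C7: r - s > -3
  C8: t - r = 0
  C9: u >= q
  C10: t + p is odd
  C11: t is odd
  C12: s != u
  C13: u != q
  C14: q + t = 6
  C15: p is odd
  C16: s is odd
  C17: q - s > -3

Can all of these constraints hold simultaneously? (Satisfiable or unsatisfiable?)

Unsatisfiable

Constraint 11 makes t odd and constraint 15 makes p odd, so t + p must be even. Constraint 10 says t + p is odd — contradiction.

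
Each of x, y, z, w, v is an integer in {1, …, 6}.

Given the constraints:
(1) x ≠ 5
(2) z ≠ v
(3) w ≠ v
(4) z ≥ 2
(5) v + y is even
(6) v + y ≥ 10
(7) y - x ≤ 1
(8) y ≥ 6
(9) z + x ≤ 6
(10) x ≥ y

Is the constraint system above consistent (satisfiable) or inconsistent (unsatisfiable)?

From constraint 4: z ≥ 2. From constraints 8 and 10: x ≥ y ≥ 6. Hence z + x ≥ 8. But constraint 9 requires z + x ≤ 6, and 6 < 8. Contradiction.

Unsatisfiable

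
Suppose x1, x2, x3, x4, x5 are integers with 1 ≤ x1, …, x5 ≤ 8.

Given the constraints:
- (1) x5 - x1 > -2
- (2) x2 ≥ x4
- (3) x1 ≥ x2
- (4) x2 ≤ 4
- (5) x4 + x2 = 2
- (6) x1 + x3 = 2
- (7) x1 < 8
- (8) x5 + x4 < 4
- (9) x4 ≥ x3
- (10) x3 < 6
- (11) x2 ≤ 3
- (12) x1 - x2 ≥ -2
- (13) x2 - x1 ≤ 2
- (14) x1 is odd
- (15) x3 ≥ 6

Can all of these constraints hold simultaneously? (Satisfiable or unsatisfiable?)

Unsatisfiable

From constraints 9 and 15: x4 ≥ x3 and x3 ≥ 6, so x4 ≥ 6. From constraints 2 and 11: x4 ≤ x2 and x2 ≤ 3, so x4 ≤ 3. But 3 < 6, so no value of x4 works.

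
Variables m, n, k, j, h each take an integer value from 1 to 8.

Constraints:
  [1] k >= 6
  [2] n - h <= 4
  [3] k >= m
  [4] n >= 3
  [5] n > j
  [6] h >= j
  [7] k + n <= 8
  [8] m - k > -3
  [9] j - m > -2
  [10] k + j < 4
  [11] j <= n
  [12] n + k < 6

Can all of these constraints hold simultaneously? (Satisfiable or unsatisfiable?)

Unsatisfiable

From constraint 1: k ≥ 6. From constraint 4: n ≥ 3. Hence k + n ≥ 9. But constraint 7 requires k + n ≤ 8, and 8 < 9. Contradiction.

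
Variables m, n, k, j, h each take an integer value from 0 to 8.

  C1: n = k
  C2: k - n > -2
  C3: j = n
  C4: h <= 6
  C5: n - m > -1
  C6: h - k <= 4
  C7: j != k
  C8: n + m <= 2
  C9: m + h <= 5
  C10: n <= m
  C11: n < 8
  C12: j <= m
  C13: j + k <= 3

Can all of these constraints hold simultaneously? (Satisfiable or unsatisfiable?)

Unsatisfiable

From constraints 1 and 3, j = n = k, so j = k. But constraint 7 says j ≠ k. Contradiction.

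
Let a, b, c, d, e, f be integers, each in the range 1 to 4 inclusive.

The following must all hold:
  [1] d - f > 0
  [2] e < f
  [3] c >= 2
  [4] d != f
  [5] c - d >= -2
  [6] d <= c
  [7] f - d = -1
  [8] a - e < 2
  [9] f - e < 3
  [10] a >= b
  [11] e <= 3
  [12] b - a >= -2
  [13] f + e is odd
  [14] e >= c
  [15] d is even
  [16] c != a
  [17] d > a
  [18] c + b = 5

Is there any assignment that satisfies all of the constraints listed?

Unsatisfiable

Constraints 1, 2, 6, and 14 give d ≤ c, c ≤ e, e < f, f < d. Chaining: d ≤ c ≤ e < f < d, which forces d < d — impossible.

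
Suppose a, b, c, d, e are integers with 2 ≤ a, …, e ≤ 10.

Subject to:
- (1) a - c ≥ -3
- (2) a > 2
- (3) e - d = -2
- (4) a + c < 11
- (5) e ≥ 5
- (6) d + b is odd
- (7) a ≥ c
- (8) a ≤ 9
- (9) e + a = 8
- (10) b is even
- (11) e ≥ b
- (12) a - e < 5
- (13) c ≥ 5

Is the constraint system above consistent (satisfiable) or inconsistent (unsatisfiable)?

Unsatisfiable

From constraint 5: e ≥ 5. From constraints 7 and 13: a ≥ c ≥ 5. Hence e + a ≥ 10. But constraint 9 requires e + a = 8, and 8 < 10. Contradiction.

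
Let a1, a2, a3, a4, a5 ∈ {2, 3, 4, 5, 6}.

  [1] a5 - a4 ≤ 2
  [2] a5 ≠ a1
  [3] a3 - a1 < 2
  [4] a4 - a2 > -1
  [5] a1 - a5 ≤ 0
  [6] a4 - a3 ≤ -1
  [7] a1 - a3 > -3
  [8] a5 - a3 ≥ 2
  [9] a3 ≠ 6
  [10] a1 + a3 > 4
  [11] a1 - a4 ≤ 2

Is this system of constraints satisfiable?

Constraints 1, 6, and 8 give a5 − a3 ≥ 2, a3 − a4 ≥ 1, a4 − a5 ≥ -2.
Adding all 3 inequalities: the left sides telescope to 0, and the right sides sum to 2 + 1 + (-2) = 1. So 0 ≥ 1, which is false.

Unsatisfiable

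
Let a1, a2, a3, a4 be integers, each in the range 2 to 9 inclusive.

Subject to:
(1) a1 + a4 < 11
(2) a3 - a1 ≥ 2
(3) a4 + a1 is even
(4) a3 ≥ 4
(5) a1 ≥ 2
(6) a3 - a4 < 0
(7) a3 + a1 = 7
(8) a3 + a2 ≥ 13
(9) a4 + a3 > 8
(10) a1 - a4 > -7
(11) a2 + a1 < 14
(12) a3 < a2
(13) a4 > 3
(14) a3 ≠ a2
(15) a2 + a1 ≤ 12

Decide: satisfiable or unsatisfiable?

Satisfiable

Take a1 = 2, a2 = 9, a3 = 5, a4 = 6. Then constraint 1: a1 + a4 = 8; constraint 2: a3 - a1 = 3; constraint 6: a3 - a4 = -1, and every other listed constraint is also met.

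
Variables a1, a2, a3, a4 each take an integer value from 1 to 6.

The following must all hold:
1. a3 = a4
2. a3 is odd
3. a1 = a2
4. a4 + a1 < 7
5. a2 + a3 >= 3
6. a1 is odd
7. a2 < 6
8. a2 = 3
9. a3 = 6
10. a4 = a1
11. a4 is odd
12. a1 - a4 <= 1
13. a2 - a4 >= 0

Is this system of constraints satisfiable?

Constraint 9 fixes a3 = 6 and constraint 8 fixes a2 = 3. Constraints 1, 3, and 10 give a3 = a4 = a1 = a2, so a3 = a2. But 6 ≠ 3 — contradiction.

Unsatisfiable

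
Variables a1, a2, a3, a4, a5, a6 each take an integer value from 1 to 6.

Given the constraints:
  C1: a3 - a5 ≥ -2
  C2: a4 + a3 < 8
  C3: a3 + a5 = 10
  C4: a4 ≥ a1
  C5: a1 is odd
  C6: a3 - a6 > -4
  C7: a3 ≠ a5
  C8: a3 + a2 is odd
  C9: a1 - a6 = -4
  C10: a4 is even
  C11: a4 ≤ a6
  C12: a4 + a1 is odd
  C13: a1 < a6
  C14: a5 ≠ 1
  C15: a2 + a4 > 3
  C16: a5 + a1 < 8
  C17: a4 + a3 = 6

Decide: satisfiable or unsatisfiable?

Satisfiable

Setting (a1, a2, a3, a4, a5, a6) = (1, 3, 4, 2, 6, 5) satisfies everything: constraint 1: a3 - a5 = -2; constraint 2: a4 + a3 = 6, and the others follow.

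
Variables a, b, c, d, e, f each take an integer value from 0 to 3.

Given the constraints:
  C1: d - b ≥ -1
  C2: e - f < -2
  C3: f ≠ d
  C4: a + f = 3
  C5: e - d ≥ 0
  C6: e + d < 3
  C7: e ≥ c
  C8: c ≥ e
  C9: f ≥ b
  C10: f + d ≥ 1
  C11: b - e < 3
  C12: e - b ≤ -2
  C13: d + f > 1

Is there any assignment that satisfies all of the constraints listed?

Constraints 1, 5, and 12 give d − b ≥ -1, b − e ≥ 2, e − d ≥ 0.
Adding all 3 inequalities: the left sides telescope to 0, and the right sides sum to (-1) + 2 + 0 = 1. So 0 ≥ 1, which is false.

Unsatisfiable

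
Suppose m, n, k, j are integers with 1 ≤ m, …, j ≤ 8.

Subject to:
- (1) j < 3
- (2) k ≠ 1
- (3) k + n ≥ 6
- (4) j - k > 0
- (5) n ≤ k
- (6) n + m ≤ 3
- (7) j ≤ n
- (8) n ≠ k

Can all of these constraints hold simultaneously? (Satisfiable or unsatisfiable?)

Unsatisfiable

Constraints 4, 5, and 7 give n ≤ k, k < j, j ≤ n. Chaining: n ≤ k < j ≤ n, which forces n < n — impossible.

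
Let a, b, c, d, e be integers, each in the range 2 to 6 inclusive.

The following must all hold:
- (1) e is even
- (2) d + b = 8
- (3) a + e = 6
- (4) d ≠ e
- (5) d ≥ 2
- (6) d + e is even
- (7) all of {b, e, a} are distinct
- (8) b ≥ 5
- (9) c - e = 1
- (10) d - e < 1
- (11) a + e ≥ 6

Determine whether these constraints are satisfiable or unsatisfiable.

Satisfiable

One satisfying assignment is a = 2, b = 6, c = 5, d = 2, e = 4.
For the less obvious constraints — constraint 2: d + b = 8; constraint 3: a + e = 6 — and the others hold by inspection.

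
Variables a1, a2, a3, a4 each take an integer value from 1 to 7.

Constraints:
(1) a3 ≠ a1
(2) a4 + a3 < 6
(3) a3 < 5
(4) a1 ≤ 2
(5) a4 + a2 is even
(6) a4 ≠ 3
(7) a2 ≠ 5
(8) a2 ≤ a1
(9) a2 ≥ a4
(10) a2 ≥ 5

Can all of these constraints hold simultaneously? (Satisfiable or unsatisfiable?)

Unsatisfiable

From constraint 10: a2 ≥ 5. From constraints 4 and 8: a2 ≤ a1 and a1 ≤ 2, so a2 ≤ 2. But 2 < 5, so no value of a2 works.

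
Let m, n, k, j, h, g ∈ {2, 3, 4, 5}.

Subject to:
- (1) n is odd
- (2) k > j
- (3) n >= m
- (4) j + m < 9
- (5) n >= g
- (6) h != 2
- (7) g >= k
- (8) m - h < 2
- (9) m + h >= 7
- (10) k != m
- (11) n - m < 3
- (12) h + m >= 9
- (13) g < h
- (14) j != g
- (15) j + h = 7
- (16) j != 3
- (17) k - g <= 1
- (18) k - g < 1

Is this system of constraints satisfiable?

Satisfiable

Take m = 5, n = 5, k = 4, j = 2, h = 5, g = 4. Then constraint 4: j + m = 7; constraint 8: m - h = 0, and every other listed constraint is also met.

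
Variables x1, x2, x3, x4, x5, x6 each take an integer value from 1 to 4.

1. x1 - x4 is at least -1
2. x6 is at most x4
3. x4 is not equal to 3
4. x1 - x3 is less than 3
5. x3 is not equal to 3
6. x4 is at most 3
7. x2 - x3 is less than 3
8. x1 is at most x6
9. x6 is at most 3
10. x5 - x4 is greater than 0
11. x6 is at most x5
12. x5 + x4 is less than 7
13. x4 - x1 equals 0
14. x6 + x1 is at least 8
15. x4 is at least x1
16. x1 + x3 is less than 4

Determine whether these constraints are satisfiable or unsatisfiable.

From constraint 9: x6 ≤ 3. From constraints 6 and 15: x1 ≤ x4 ≤ 3. Hence x6 + x1 ≤ 6. But constraint 14 requires x6 + x1 ≥ 8, and 8 > 6. Contradiction.

Unsatisfiable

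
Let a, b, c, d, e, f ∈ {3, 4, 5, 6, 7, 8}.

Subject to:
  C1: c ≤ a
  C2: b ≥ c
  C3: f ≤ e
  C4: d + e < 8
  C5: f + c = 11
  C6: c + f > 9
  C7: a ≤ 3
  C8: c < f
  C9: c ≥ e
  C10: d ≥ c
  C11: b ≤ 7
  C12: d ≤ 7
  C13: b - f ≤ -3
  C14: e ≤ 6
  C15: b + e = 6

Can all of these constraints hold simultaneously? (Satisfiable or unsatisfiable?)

Unsatisfiable

From constraints 3 and 14: f ≤ e ≤ 6. From constraints 1 and 7: c ≤ a ≤ 3. Hence f + c ≤ 9. But constraint 5 requires f + c = 11, and 11 > 9. Contradiction.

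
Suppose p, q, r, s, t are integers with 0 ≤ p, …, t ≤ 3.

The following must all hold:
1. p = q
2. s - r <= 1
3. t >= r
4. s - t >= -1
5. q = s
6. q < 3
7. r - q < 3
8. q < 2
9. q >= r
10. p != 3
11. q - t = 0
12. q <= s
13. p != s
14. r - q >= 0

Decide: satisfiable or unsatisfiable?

Unsatisfiable

From constraints 1 and 5, p = q = s, so p = s. But constraint 13 says p ≠ s. Contradiction.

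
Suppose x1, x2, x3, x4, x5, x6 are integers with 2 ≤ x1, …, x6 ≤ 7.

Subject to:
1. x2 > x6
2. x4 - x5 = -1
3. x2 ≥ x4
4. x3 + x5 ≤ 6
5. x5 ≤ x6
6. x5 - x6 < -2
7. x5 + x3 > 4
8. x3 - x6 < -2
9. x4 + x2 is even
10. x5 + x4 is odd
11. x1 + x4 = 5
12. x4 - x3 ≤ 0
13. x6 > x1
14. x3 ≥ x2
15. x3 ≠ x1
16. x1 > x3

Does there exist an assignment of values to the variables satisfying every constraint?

Unsatisfiable

Constraints 1, 13, 14, and 16 give x2 ≤ x3, x3 < x1, x1 < x6, x6 < x2. Chaining: x2 ≤ x3 < x1 < x6 < x2, which forces x2 < x2 — impossible.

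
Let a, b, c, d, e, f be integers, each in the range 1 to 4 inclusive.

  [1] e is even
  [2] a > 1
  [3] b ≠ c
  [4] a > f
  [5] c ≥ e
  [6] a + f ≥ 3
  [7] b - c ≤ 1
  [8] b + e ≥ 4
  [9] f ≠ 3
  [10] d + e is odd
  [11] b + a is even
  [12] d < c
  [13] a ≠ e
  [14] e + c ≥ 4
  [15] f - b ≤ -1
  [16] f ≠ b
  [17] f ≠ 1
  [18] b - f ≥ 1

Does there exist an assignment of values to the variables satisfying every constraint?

The assignment a = 3, b = 3, c = 4, d = 1, e = 2, f = 2 works:
  constraint 6 holds since a + f = 5.
  constraint 7 holds since b - c = -1.
  constraint 8 holds since b + e = 5.
The rest check out directly.

Satisfiable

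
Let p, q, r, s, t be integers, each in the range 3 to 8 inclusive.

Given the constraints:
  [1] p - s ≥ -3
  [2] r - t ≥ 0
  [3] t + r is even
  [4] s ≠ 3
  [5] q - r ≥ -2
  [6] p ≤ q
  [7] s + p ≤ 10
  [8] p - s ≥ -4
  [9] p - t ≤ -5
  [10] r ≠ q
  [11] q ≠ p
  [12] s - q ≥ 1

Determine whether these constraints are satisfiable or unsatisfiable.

Unsatisfiable

Constraints 1, 2, 5, 9, and 12 give p − s ≥ -3, s − q ≥ 1, q − r ≥ -2, r − t ≥ 0, t − p ≥ 5.
Adding all 5 inequalities: the left sides telescope to 0, and the right sides sum to (-3) + 1 + (-2) + 0 + 5 = 1. So 0 ≥ 1, which is false.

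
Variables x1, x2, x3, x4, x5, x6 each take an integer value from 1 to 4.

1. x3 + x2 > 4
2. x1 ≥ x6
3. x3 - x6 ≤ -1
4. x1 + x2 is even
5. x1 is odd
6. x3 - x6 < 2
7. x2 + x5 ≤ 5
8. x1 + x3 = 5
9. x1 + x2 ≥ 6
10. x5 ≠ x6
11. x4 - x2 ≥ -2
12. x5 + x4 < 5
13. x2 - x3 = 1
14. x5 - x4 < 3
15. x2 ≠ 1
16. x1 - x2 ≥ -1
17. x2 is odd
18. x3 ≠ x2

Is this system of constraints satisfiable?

Satisfiable

Take x1 = 3, x2 = 3, x3 = 2, x4 = 2, x5 = 2, x6 = 3. Then constraint 1: x3 + x2 = 5; constraint 3: x3 - x6 = -1; constraint 6: x3 - x6 = -1, and every other listed constraint is also met.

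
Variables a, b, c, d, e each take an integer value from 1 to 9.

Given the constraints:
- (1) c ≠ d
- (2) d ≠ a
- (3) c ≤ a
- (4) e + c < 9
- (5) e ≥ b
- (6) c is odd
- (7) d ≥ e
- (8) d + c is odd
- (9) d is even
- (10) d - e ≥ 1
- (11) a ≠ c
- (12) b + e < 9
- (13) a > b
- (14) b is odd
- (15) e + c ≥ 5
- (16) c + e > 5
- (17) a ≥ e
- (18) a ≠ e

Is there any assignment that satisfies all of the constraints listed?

The assignment a = 9, b = 3, c = 1, d = 8, e = 5 works:
  constraint 4 holds since e + c = 6.
  constraint 10 holds since d - e = 3.
The rest check out directly.

Satisfiable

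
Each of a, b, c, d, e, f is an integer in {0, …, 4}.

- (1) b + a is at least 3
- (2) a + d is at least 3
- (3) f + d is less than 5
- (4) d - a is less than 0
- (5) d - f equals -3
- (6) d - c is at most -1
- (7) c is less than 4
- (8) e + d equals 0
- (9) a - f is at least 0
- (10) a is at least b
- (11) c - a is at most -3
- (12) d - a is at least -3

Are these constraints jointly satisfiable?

Unsatisfiable

Constraints 6, 11, and 12 give a − c ≥ 3, c − d ≥ 1, d − a ≥ -3.
Adding all 3 inequalities: the left sides telescope to 0, and the right sides sum to 3 + 1 + (-3) = 1. So 0 ≥ 1, which is false.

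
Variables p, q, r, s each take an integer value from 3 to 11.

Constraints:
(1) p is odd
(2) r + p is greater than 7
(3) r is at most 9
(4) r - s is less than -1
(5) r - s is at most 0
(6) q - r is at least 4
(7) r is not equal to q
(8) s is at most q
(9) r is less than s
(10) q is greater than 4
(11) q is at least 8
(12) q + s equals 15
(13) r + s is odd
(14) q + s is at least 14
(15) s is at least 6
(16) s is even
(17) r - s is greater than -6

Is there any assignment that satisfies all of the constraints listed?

Setting (p, q, r, s) = (5, 9, 3, 6) satisfies everything: constraint 2: r + p = 8; constraint 4: r - s = -3; constraint 5: r - s = -3, and the others follow.

Satisfiable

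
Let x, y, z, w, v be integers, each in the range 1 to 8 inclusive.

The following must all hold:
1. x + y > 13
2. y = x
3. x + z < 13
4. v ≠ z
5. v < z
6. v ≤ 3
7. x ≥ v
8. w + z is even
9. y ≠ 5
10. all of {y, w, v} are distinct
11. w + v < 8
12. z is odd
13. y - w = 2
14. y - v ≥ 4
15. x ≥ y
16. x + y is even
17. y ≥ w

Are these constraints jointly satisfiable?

Satisfiable

Setting (x, y, z, w, v) = (7, 7, 3, 5, 1) satisfies everything: constraint 1: x + y = 14; constraint 3: x + z = 10; constraint 11: w + v = 6, and the others follow.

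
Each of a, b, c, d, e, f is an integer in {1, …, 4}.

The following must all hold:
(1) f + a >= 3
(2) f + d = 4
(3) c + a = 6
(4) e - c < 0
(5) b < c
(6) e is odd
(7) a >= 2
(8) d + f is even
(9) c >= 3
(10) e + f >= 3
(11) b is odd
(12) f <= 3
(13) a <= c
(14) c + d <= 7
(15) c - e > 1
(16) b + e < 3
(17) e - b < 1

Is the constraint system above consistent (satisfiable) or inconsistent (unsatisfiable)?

Satisfiable

Try a = 3, b = 1, c = 3, d = 2, e = 1, f = 2.
Check constraint 1: f + a = 5; constraint 2: f + d = 4; constraint 3: c + a = 6. The remaining constraints are straightforward to verify.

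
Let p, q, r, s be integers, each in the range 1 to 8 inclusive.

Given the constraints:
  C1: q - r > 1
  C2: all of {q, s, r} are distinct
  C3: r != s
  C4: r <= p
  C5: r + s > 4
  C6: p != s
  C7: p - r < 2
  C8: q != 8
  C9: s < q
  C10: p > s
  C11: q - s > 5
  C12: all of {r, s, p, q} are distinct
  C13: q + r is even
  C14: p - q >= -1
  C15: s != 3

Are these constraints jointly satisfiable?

The assignment p = 6, q = 7, r = 5, s = 1 works:
  constraint 1 holds since q - r = 2.
  constraint 5 holds since r + s = 6.
  constraint 7 holds since p - r = 1.
The rest check out directly.

Satisfiable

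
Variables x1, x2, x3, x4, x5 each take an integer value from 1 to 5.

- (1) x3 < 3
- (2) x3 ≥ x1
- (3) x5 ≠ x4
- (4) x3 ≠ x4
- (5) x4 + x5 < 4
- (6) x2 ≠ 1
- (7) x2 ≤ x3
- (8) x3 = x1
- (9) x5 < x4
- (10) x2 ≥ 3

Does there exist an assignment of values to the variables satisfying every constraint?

Unsatisfiable

From constraints 7 and 10: x3 ≥ x2 and x2 ≥ 3, so x3 ≥ 3. From constraint 1: x3 ≤ 2. But 2 < 3, so no value of x3 works.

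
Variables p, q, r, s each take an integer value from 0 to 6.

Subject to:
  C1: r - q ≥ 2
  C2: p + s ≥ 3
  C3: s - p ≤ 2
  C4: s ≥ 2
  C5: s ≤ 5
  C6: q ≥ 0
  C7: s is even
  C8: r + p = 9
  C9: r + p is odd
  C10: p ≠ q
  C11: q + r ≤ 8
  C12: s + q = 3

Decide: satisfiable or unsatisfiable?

Setting (p, q, r, s) = (3, 1, 6, 2) satisfies everything: constraint 1: r - q = 5; constraint 2: p + s = 5; constraint 3: s - p = -1, and the others follow.

Satisfiable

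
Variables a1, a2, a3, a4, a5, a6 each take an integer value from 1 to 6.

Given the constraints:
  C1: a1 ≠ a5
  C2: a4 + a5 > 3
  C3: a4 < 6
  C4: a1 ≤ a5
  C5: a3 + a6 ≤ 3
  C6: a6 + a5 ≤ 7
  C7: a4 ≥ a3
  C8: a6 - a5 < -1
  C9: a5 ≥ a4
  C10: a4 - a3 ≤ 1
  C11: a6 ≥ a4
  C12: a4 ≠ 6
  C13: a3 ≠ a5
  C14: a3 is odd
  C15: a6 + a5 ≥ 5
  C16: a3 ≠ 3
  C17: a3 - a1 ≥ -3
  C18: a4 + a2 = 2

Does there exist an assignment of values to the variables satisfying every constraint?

Satisfiable

One satisfying assignment is a1 = 2, a2 = 1, a3 = 1, a4 = 1, a5 = 5, a6 = 1.
For the less obvious constraints — constraint 2: a4 + a5 = 6; constraint 5: a3 + a6 = 2; constraint 6: a6 + a5 = 6 — and the others hold by inspection.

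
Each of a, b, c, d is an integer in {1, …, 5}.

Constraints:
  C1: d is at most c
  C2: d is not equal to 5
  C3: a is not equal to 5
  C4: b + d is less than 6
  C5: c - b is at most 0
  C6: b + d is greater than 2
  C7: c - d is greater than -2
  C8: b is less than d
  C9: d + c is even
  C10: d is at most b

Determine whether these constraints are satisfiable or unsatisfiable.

Unsatisfiable

Constraints 1, 5, and 8 give c ≤ b, b < d, d ≤ c. Chaining: c ≤ b < d ≤ c, which forces c < c — impossible.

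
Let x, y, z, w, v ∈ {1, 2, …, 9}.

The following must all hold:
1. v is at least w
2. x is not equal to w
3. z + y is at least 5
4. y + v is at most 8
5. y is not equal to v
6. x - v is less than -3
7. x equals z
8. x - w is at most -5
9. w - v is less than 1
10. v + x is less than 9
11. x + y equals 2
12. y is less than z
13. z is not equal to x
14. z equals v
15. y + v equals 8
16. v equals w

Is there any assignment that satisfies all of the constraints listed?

From constraints 7, 14, and 16, x = z = v = w, so x = w. But constraint 2 says x ≠ w. Contradiction.

Unsatisfiable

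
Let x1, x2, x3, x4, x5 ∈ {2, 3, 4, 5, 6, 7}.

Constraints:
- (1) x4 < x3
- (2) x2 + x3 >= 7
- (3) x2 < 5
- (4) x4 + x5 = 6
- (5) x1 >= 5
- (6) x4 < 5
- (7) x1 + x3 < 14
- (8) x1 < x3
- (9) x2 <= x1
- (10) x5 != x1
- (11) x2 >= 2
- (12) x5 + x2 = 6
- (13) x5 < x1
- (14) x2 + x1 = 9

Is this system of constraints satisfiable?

One satisfying assignment is x1 = 6, x2 = 3, x3 = 7, x4 = 3, x5 = 3.
For the less obvious constraints — constraint 2: x2 + x3 = 10; constraint 4: x4 + x5 = 6; constraint 7: x1 + x3 = 13 — and the others hold by inspection.

Satisfiable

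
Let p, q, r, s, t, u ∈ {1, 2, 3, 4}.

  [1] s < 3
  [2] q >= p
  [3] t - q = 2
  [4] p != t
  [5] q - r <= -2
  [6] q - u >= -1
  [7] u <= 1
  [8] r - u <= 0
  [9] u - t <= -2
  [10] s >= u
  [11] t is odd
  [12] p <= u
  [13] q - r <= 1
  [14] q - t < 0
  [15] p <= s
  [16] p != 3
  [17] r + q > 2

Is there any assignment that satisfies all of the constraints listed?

Unsatisfiable

Constraints 5, 6, and 8 give r − q ≥ 2, q − u ≥ -1, u − r ≥ 0.
Adding all 3 inequalities: the left sides telescope to 0, and the right sides sum to 2 + (-1) + 0 = 1. So 0 ≥ 1, which is false.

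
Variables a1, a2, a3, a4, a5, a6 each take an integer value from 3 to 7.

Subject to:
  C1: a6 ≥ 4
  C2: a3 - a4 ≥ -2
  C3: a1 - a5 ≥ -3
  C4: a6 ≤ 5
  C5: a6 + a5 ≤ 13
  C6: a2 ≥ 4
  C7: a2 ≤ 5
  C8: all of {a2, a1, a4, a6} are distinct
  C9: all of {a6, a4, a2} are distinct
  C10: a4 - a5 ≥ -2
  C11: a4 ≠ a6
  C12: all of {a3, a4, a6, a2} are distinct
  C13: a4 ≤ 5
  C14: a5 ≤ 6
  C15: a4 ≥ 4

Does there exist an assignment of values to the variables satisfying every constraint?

Unsatisfiable

Constraints 1, 4, 6, 7, 13, and 15 confine each of a6, a4, a2 to the 2 values {4, 5}.
Constraint 9 requires all 3 of them to be distinct, but only 2 values are available — impossible by the pigeonhole principle.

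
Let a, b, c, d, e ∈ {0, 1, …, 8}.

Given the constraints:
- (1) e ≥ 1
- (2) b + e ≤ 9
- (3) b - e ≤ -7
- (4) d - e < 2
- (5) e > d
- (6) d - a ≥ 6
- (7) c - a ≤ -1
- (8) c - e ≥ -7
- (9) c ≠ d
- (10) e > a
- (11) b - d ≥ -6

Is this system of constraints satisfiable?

Unsatisfiable

Constraints 3, 6, 7, 8, and 11 give e − b ≥ 7, b − d ≥ -6, d − a ≥ 6, a − c ≥ 1, c − e ≥ -7.
Adding all 5 inequalities: the left sides telescope to 0, and the right sides sum to 7 + (-6) + 6 + 1 + (-7) = 1. So 0 ≥ 1, which is false.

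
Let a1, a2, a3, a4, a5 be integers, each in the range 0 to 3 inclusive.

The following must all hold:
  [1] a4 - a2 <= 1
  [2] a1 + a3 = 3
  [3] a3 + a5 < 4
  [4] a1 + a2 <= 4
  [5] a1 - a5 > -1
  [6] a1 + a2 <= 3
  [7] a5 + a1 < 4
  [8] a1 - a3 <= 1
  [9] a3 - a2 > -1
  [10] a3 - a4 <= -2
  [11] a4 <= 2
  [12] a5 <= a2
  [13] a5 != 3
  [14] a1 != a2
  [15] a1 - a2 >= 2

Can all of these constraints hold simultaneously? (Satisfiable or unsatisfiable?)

Unsatisfiable

Constraints 1, 8, 10, and 15 give a4 − a3 ≥ 2, a3 − a1 ≥ -1, a1 − a2 ≥ 2, a2 − a4 ≥ -1.
Adding all 4 inequalities: the left sides telescope to 0, and the right sides sum to 2 + (-1) + 2 + (-1) = 2. So 0 ≥ 2, which is false.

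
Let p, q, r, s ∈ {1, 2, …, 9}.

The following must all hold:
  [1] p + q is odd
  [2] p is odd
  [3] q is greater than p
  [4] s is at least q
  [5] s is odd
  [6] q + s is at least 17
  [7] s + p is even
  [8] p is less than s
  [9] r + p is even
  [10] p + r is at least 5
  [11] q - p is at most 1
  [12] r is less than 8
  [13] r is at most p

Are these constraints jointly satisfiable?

The assignment p = 7, q = 8, r = 1, s = 9 works:
  constraint 6 holds since q + s = 17.
  constraint 10 holds since p + r = 8.
  constraint 11 holds since q - p = 1.
The rest check out directly.

Satisfiable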